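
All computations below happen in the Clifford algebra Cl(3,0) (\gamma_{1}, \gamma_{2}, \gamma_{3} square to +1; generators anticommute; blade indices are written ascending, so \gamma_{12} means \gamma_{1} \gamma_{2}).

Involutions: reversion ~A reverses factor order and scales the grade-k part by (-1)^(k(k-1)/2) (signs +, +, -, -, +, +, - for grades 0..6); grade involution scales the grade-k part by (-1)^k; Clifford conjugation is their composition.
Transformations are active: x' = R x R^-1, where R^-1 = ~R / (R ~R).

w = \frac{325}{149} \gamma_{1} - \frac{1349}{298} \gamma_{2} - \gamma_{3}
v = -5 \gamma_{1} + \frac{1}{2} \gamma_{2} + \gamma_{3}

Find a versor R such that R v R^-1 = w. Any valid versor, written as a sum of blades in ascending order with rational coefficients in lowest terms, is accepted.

Equal squares first: v^2 = w^2 = \frac{105}{4}. Then v + w = -\frac{420}{149} \gamma_{1} - \frac{600}{149} \gamma_{2} is a versor taking v to w, provided it is invertible.
Answer: -\frac{420}{149} \gamma_{1} - \frac{600}{149} \gamma_{2}


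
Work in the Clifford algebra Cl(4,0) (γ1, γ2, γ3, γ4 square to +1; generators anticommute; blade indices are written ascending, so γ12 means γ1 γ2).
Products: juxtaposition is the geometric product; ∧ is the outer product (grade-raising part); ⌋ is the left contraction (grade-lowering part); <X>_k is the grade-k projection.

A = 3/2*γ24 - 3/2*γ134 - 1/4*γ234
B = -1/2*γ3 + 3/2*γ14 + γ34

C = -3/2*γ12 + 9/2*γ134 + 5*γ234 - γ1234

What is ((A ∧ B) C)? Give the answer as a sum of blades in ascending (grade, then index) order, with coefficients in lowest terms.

step 1: 3/4*γ234
step 2: -15/4 - 3/4*γ1 + 27/8*γ12 + 9/8*γ134
Answer: -15/4 - 3/4*γ1 + 27/8*γ12 + 9/8*γ134


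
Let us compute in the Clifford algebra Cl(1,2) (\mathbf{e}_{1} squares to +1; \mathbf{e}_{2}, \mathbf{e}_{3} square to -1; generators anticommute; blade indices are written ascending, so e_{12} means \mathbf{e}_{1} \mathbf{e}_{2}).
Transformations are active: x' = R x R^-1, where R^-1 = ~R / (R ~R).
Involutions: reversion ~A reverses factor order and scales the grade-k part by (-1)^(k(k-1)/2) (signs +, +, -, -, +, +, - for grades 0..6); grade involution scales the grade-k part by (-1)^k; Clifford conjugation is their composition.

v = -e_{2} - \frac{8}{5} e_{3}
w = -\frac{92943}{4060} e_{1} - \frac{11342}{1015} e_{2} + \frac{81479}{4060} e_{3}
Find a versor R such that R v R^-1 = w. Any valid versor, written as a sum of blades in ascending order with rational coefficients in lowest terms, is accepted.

Equal squares first: v^2 = w^2 = -\frac{89}{25}. Then v + w = -\frac{92943}{4060} e_{1} - \frac{12357}{1015} e_{2} + \frac{74983}{4060} e_{3} is a versor taking v to w, provided it is invertible.
Answer: -\frac{92943}{4060} e_{1} - \frac{12357}{1015} e_{2} + \frac{74983}{4060} e_{3}


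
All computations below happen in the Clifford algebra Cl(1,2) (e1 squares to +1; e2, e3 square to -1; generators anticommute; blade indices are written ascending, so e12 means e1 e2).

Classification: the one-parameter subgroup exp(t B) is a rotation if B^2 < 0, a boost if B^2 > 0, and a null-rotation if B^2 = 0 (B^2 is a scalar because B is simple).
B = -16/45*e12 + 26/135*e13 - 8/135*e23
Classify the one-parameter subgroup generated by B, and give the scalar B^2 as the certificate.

B^2 term by term: the squares give (-16/45)^2*(e12)^2 + (26/135)^2*(e13)^2 + (-8/135)^2*(e23)^2 = 256/2025*(+1) + 676/18225*(+1) + 64/18225*(-1) = 4/25 (each basis 2-blade squares to minus the product of its generators' squares); cross terms between blades sharing an index anticommute and cancel. So B^2 = 4/25.
Answer: boost, certificate B^2 = 4/25. B^2 = 4/25 is basis-independent, so its sign is the whole story.


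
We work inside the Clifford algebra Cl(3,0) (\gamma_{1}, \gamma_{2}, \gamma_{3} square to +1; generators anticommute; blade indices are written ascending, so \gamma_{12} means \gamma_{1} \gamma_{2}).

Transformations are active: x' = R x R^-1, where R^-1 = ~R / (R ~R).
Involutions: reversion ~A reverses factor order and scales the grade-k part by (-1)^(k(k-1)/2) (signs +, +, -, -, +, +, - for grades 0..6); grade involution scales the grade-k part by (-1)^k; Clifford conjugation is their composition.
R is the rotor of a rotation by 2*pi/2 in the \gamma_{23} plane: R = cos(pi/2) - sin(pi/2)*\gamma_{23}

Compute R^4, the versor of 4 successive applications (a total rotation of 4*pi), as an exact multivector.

Rotor phase runs at HALF the rotation angle; powers of one rotor simply add phase, so after 4 steps in \gamma_{23} the phase is 4*pi/2 = 2 \pi and R^4 = cos(2 \pi) - sin(2 \pi)*\gamma_{23}.
cos(2 \pi) = 1 and sin(2 \pi) = 0, so R^4 = 1. The total rotation 4*pi is 2 full turns, so every vector returns to itself, yet the rotor is +1, back on the identity sheet (an even number of 2*pi turns).
Answer: 1


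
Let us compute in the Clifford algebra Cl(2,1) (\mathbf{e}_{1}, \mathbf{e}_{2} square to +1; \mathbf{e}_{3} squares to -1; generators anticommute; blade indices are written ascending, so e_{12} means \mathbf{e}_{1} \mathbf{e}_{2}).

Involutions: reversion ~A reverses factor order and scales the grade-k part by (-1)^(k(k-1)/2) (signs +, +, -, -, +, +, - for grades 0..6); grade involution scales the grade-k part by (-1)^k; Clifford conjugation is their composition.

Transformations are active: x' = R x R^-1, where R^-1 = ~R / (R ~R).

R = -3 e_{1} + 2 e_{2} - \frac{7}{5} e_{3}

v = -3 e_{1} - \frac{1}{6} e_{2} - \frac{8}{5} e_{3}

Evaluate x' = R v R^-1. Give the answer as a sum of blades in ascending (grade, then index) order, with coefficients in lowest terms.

~R = -3 e_{1} + 2 e_{2} - \frac{7}{5} e_{3}, and R ~R = \frac{276}{25}, so R^-1 = ~R / (\frac{276}{25}).
R v = \frac{482}{75} + \frac{13}{2} e_{12} + \frac{3}{5} e_{13} - \frac{103}{30} e_{23}
Answer: -\frac{34}{69} e_{1} + \frac{1033}{414} e_{2} - \frac{31}{1035} e_{3}


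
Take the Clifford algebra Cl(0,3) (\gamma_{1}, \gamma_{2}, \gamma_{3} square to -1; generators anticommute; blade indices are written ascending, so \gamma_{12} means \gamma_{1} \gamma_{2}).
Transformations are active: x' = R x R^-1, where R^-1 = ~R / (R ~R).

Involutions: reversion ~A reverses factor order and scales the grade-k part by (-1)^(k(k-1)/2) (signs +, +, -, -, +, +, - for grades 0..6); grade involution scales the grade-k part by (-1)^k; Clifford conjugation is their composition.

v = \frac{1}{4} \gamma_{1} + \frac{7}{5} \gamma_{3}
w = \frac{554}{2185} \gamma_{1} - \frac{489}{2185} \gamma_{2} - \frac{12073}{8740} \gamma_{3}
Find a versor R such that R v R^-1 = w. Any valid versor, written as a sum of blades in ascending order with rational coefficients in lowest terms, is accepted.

Construction: equal norms (both -\frac{809}{400}) license R = v + w = \frac{4401}{8740} \gamma_{1} - \frac{489}{2185} \gamma_{2} + \frac{163}{8740} \gamma_{3} — nothing changes along that direction, while (v - w)/2 changes sign, so v maps onto w.
Answer: \frac{4401}{8740} \gamma_{1} - \frac{489}{2185} \gamma_{2} + \frac{163}{8740} \gamma_{3}


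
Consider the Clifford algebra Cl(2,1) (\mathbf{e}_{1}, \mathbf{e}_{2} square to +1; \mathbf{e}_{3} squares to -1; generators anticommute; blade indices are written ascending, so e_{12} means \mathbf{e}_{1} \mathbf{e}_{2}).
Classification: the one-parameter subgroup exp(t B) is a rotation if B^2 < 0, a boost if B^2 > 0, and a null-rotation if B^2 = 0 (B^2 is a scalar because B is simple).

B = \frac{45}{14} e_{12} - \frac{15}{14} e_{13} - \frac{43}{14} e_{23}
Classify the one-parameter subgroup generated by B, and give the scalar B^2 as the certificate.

B^2 term by term: the squares give (\frac{45}{14})^2*(e_{12})^2 + (-\frac{15}{14})^2*(e_{13})^2 + (-\frac{43}{14})^2*(e_{23})^2 = \frac{2025}{196}*(-1) + \frac{225}{196}*(+1) + \frac{1849}{196}*(+1) = \frac{1}{4} (each basis 2-blade squares to minus the product of its generators' squares); cross terms between blades sharing an index anticommute and cancel. So B^2 = \frac{1}{4}.
Answer: boost, certificate B^2 = \frac{1}{4}. The invariant at work: B^2 = \frac{1}{4} is unchanged by conjugation, hence its sign classifies the subgroup whatever basis B is written in.


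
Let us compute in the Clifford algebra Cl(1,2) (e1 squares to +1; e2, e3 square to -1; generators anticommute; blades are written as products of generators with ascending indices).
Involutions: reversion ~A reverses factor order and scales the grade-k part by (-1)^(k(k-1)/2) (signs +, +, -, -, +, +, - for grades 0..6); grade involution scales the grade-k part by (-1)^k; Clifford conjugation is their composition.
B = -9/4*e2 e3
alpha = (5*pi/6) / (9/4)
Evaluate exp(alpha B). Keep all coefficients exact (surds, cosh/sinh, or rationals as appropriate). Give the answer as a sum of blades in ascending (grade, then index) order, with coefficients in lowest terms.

B^2 = (-9/4)^2*(e2 e3)^2 = 81/16*(-1) = -81/16 (a basis 2-blade squares to minus the product of its generators' squares).
B^2 = -81/16 — the series telescopes trigonometrically here: l = 9/4, alpha*l = 5*pi/6, so exp(alpha B) = cos(5*pi/6) + (sin(5*pi/6)/(9/4))*B = -sqrt(3)/2 + (2/9)*B.
Answer: -sqrt(3)/2 - 1/2*e2 e3


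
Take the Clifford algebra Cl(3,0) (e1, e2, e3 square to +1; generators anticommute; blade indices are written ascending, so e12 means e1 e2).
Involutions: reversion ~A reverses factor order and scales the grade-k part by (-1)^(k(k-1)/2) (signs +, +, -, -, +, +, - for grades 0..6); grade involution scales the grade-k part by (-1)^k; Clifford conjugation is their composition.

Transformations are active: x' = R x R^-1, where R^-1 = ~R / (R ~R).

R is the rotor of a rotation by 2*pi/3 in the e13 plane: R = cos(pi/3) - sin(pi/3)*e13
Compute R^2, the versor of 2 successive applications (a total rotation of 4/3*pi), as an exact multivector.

Half-angle bookkeeping: 2 applications in e13 add up to rotor phase 2*pi/3 = 2*pi/3, so R^2 = cos(2*pi/3) - sin(2*pi/3)*e13.
cos(2*pi/3) = -1/2 and sin(2*pi/3) = sqrt(3)/2, so R^2 = -1/2 - sqrt(3)/2*e13. The net rotation is 4/3*pi; the rotor keeps the half-angle phase exactly.
Answer: -1/2 - sqrt(3)/2*e13


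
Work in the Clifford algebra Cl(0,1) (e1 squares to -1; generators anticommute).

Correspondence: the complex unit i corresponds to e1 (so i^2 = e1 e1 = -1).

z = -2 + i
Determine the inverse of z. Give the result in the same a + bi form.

In blades: z = -2 + e1.
With qbar = -2 - e1 (scalar fixed, mapped units negated), z qbar = 5 (the sum of squared coefficients), so z^-1 = qbar / (5) = -2/5 - 1/5*e1; translating back:
Answer: -2/5 - 1/5*i


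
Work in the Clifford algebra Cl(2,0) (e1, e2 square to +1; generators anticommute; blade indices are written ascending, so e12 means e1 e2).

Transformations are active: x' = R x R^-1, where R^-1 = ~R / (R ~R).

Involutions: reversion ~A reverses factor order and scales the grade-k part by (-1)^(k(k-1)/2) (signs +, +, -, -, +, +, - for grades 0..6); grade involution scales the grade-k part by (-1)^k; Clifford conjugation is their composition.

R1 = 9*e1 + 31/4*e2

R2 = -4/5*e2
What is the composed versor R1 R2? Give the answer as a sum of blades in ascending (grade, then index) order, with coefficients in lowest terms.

Distribute over the terms of R2 (each basis-blade product reordered to ascending indices, repeated generators contracted through their squares):
R1 (-4/5*e2) = -31/5 - 36/5*e12
Answer: -31/5 - 36/5*e12


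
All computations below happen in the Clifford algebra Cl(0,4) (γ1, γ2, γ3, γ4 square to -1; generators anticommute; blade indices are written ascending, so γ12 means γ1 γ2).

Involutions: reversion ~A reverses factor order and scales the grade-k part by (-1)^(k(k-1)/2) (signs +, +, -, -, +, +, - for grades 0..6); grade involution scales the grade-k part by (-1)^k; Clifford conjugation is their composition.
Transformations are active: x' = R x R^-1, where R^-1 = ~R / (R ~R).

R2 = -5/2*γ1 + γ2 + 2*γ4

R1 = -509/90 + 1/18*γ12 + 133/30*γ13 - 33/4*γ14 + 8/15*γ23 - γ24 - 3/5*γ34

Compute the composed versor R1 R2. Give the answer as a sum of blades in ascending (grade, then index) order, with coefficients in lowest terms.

Distribute over the terms of R2 (each basis-blade product reordered to ascending indices, repeated generators contracted through their squares):
R1 (-5/2*γ1) = 509/36*γ1 - 5/36*γ2 - 133/12*γ3 + 165/8*γ4 - 4/3*γ123 + 5/2*γ124 + 3/2*γ134
R1 (γ2) = -1/18*γ1 - 509/90*γ2 + 8/15*γ3 - γ4 - 133/30*γ123 + 33/4*γ124 - 3/5*γ234
R1 (2*γ4) = 33/2*γ1 + 2*γ2 + 6/5*γ3 - 509/45*γ4 + 1/9*γ124 + 133/15*γ134 + 16/15*γ234
Summing the partial products and collecting blades:
Answer: 367/12*γ1 - 683/180*γ2 - 187/20*γ3 + 2993/360*γ4 - 173/30*γ123 + 391/36*γ124 + 311/30*γ134 + 7/15*γ234


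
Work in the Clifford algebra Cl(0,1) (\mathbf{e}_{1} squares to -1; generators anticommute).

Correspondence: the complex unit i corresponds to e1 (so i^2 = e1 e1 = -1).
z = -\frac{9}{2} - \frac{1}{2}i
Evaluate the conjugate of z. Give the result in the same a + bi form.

In blades: z = -\frac{9}{2} - \frac{1}{2} e_{1}.
Conjugation here is Clifford conjugation: the scalar is fixed and the grade-1 and grade-2 blades all flip sign, giving -\frac{9}{2} + \frac{1}{2} e_{1}; translating back:
Answer: -\frac{9}{2} + \frac{1}{2}i


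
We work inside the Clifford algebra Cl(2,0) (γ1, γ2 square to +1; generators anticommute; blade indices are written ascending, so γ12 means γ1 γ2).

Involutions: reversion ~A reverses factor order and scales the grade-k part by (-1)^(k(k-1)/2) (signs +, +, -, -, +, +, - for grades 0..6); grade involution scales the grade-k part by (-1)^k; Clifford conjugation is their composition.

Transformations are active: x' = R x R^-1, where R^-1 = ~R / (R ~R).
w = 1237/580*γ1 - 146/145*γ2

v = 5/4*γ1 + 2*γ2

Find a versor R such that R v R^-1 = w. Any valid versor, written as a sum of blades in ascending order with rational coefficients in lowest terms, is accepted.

Key observation: q(v) = q(w) = 89/16 (sandwiches preserve the norm), so R = v + w = 981/290*γ1 + 144/145*γ2 works whenever it is invertible — the component of v along it is kept and (v - w)/2 reverses, sending v to w.
Answer: 981/290*γ1 + 144/145*γ2


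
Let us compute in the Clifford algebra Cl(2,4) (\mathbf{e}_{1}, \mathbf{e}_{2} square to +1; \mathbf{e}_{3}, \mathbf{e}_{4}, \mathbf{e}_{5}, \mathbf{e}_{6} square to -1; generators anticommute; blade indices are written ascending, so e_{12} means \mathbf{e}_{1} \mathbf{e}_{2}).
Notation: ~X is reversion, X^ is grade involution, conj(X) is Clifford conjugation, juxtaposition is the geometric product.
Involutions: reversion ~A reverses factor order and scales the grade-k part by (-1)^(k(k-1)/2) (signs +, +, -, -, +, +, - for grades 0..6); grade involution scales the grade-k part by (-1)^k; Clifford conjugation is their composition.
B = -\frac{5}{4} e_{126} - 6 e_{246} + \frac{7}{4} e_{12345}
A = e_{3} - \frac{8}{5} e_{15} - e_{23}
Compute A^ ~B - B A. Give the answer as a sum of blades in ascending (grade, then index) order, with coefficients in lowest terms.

first term: \frac{5}{4} e_{136} - \frac{7}{4} e_{145} + \frac{14}{5} e_{234} - 2 e_{256} + 6 e_{346} - \frac{5}{4} e_{1236} + \frac{7}{4} e_{1245} + 6 e_{2346} - \frac{48}{5} e_{12456}
second term: \frac{5}{4} e_{136} - \frac{7}{4} e_{145} + \frac{14}{5} e_{234} - 2 e_{256} + 6 e_{346} + \frac{5}{4} e_{1236} - \frac{7}{4} e_{1245} - 6 e_{2346} + \frac{48}{5} e_{12456}
Answer: -\frac{5}{2} e_{1236} + \frac{7}{2} e_{1245} + 12 e_{2346} - \frac{96}{5} e_{12456}


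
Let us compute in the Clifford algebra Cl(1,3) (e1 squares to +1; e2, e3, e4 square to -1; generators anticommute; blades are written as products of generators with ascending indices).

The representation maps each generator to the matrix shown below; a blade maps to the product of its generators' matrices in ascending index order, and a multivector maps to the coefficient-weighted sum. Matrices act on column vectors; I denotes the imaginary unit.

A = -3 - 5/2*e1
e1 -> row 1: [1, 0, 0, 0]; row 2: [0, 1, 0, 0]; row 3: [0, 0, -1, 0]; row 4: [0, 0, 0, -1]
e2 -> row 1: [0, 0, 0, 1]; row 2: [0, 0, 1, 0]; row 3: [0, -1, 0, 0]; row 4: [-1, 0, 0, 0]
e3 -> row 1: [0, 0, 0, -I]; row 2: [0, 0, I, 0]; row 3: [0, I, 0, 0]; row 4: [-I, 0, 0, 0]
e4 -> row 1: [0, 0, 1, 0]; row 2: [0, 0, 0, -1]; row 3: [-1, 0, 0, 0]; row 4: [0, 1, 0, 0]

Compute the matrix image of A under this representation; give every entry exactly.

M = (-3)*1 + (-5/2)*rho(e1), summed entrywise (1 is the identity matrix):
Answer: row 1: [-11/2, 0, 0, 0]; row 2: [0, -11/2, 0, 0]; row 3: [0, 0, -1/2, 0]; row 4: [0, 0, 0, -1/2]


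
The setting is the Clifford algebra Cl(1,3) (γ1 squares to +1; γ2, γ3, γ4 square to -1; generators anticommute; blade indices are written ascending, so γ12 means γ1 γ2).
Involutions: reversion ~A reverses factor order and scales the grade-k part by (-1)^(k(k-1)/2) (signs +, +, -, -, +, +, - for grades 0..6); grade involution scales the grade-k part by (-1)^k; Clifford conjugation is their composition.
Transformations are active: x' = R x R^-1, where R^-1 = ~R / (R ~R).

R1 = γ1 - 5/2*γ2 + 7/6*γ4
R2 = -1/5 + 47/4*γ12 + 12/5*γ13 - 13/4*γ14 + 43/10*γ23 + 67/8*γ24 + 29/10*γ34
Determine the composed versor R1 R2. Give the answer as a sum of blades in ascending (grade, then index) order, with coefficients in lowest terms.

Distribute over the terms of R1 (each basis-blade product reordered to ascending indices, repeated generators contracted through their squares):
(γ1) R2 = -1/5*γ1 + 47/4*γ2 + 12/5*γ3 - 13/4*γ4 + 43/10*γ123 + 67/8*γ124 + 29/10*γ134
(-5/2*γ2) R2 = -235/8*γ1 + 1/2*γ2 + 43/4*γ3 + 335/16*γ4 + 6*γ123 - 65/8*γ124 - 29/4*γ234
(7/6*γ4) R2 = -91/24*γ1 + 469/48*γ2 + 203/60*γ3 - 7/30*γ4 + 329/24*γ124 + 14/5*γ134 + 301/60*γ234
Summing the partial products and collecting blades:
Answer: -1001/30*γ1 + 1057/48*γ2 + 248/15*γ3 + 4189/240*γ4 + 103/10*γ123 + 335/24*γ124 + 57/10*γ134 - 67/30*γ234


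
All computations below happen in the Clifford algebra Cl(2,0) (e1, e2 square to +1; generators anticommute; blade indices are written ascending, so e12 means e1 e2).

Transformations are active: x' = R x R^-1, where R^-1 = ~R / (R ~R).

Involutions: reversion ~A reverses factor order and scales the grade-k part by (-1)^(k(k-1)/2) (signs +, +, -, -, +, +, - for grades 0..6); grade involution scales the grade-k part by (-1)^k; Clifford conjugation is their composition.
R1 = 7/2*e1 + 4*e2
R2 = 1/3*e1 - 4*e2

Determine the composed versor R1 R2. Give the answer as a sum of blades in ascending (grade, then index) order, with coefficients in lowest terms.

Distribute over the terms of R1 (each basis-blade product reordered to ascending indices, repeated generators contracted through their squares):
(7/2*e1) R2 = 7/6 - 14*e12
(4*e2) R2 = -16 - 4/3*e12
Summing the partial products and collecting blades:
Answer: -89/6 - 46/3*e12


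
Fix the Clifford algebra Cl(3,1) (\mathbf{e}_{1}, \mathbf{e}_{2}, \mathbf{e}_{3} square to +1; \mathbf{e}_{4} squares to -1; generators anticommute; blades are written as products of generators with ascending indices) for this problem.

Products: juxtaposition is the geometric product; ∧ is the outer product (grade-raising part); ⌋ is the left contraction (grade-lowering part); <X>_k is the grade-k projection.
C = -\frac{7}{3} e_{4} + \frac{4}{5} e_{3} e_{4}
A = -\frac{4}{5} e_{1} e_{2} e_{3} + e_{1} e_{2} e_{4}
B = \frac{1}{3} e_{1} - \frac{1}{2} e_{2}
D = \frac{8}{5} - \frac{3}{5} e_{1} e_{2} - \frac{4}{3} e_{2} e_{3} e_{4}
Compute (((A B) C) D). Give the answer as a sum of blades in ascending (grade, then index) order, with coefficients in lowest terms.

step 1: -\frac{2}{5} e_{1} e_{3} + \frac{1}{2} e_{1} e_{4} - \frac{4}{15} e_{2} e_{3} + \frac{1}{3} e_{2} e_{4}
step 2: \frac{7}{6} e_{1} + \frac{7}{9} e_{2} + \frac{2}{5} e_{1} e_{3} - \frac{8}{25} e_{1} e_{4} + \frac{4}{15} e_{2} e_{3} - \frac{16}{75} e_{2} e_{4} + \frac{14}{15} e_{1} e_{3} e_{4} + \frac{28}{45} e_{2} e_{3} e_{4}
step 3: -\frac{112}{135} + \frac{7}{3} e_{1} + \frac{49}{90} e_{2} - \frac{64}{225} e_{3} + \frac{16}{45} e_{4} - \frac{56}{45} e_{1} e_{2} + \frac{4}{5} e_{1} e_{3} - \frac{16}{25} e_{1} e_{4} + \frac{14}{75} e_{2} e_{3} - \frac{56}{375} e_{2} e_{4} - \frac{28}{27} e_{3} e_{4} - \frac{32}{75} e_{1} e_{2} e_{3} + \frac{8}{15} e_{1} e_{2} e_{4} + \frac{28}{15} e_{1} e_{3} e_{4} + \frac{98}{225} e_{2} e_{3} e_{4} - \frac{14}{9} e_{1} e_{2} e_{3} e_{4}
Answer: -\frac{112}{135} + \frac{7}{3} e_{1} + \frac{49}{90} e_{2} - \frac{64}{225} e_{3} + \frac{16}{45} e_{4} - \frac{56}{45} e_{1} e_{2} + \frac{4}{5} e_{1} e_{3} - \frac{16}{25} e_{1} e_{4} + \frac{14}{75} e_{2} e_{3} - \frac{56}{375} e_{2} e_{4} - \frac{28}{27} e_{3} e_{4} - \frac{32}{75} e_{1} e_{2} e_{3} + \frac{8}{15} e_{1} e_{2} e_{4} + \frac{28}{15} e_{1} e_{3} e_{4} + \frac{98}{225} e_{2} e_{3} e_{4} - \frac{14}{9} e_{1} e_{2} e_{3} e_{4}


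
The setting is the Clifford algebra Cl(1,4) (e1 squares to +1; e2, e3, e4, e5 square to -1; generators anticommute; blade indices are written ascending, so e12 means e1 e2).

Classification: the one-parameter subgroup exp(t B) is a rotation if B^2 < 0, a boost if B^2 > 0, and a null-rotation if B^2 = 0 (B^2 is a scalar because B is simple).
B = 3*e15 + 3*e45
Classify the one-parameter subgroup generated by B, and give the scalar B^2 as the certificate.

B^2 term by term: the squares give (3)^2*(e15)^2 + (3)^2*(e45)^2 = 9*(+1) + 9*(-1) = 0 (each basis 2-blade squares to minus the product of its generators' squares); cross terms between blades sharing an index anticommute and cancel. So B^2 = 0.
Answer: null-rotation, certificate B^2 = 0. Certificate logic: 0 is a conjugation-invariant scalar, so its sign fixes rotation versus boost versus null-rotation outright.


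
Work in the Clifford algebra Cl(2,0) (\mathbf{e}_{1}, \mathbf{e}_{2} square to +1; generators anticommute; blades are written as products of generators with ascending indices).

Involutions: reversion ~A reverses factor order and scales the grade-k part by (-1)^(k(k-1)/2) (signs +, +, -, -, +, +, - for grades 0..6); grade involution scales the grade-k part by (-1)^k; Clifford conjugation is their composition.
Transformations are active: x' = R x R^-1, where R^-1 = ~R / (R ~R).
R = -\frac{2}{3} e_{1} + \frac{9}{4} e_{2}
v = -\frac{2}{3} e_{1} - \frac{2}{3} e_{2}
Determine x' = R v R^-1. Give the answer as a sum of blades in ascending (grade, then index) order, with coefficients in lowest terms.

~R = -\frac{2}{3} e_{1} + \frac{9}{4} e_{2}, and R ~R = \frac{793}{144}, so R^-1 = ~R / (\frac{793}{144}).
R v = -\frac{19}{18} + \frac{35}{18} e_{1} e_{2}
Answer: \frac{2194}{2379} e_{1} - \frac{466}{2379} e_{2}


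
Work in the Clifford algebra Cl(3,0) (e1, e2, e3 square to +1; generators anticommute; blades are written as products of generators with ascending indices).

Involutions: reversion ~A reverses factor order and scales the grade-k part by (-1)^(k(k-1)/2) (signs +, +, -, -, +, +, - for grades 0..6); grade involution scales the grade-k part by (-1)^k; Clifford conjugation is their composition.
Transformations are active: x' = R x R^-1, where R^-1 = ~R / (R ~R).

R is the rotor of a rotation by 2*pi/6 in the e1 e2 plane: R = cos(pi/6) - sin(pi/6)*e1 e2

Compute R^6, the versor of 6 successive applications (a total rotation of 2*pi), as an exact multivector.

Half-angle bookkeeping: 6 applications in e1 e2 add up to rotor phase 6*pi/6 = pi, so R^6 = cos(pi) - sin(pi)*e1 e2.
cos(pi) = -1 and sin(pi) = 0, so R^6 = -1. The total rotation 2*pi is 1 full turn, so every vector returns to itself, yet the rotor is -1, on the OTHER sheet of the double cover (an odd number of 2*pi turns).
Answer: -1


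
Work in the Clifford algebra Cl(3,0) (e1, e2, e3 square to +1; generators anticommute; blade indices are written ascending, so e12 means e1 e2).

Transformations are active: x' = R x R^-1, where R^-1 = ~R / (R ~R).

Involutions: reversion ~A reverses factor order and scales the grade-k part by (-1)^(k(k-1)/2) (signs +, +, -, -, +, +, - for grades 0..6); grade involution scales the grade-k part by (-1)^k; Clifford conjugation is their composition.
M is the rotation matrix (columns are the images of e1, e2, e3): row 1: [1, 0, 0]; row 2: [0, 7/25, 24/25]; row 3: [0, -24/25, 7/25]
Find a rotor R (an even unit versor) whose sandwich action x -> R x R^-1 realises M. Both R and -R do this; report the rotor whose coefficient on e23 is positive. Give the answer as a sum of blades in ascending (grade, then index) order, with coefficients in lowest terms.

Method: write R = a + b12*e12 + b13*e13 + b23*e23 with a^2 + b12^2 + b13^2 + b23^2 = 1 (so R^-1 = ~R). Expanding the columns R e_j ~R gives tr M = 4a^2 - 1 and, from the antisymmetric part, M21 - M12 = -4a*b12, M13 - M31 = 4a*b13, M32 - M23 = -4a*b23.
Here tr M = 39/25, so a^2 = (1 + tr M)/4 = 16/25 and a = ±4/5. Taking a = 4/5: M21 - M12 = 0, M13 - M31 = 0, M32 - M23 = -48/25, giving b12 = 0, b13 = 0, b23 = 3/5, i.e. R = 4/5 + 3/5*e23.
Its e23 coefficient is already positive.
Answer: 4/5 + 3/5*e23. Sheet selection: the two-to-one cover makes ±R indistinguishable at the matrix level (trace 39/25), so uniqueness comes from the required sign on e23.


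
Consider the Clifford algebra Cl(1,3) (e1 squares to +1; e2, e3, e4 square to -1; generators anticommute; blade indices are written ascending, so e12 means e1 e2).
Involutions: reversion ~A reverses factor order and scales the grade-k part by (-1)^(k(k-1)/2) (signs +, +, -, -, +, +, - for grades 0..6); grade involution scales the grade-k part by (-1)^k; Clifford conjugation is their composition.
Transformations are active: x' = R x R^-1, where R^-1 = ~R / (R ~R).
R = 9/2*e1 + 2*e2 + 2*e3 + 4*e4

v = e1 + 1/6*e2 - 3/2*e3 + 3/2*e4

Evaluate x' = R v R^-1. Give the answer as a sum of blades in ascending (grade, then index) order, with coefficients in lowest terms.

~R = 9/2*e1 + 2*e2 + 2*e3 + 4*e4, and R ~R = -15/4, so R^-1 = ~R / (-15/4).
R v = 7/6 - 5/4*e12 - 35/4*e13 + 11/4*e14 - 10/3*e23 + 7/3*e24 + 9*e34
Answer: -19/5*e1 - 127/90*e2 + 23/90*e3 - 359/90*e4


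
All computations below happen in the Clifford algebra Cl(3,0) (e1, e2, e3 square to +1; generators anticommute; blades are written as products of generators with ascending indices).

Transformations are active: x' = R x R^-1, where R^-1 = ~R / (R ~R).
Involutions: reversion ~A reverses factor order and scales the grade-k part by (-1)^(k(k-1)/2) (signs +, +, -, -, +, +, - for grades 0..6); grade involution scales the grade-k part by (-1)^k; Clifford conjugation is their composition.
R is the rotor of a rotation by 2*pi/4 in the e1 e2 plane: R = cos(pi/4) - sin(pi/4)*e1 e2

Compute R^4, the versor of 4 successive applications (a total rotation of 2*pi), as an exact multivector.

Because a rotor carries half the rotation angle, composing 4 copies of this e1 e2-plane rotor multiplies the phase: 4*(pi/4) = pi, hence R^4 = cos(pi) - sin(pi)*e1 e2.
cos(pi) = -1 and sin(pi) = 0, so R^4 = -1. The total rotation 2*pi is 1 full turn, so every vector returns to itself, yet the rotor is -1, on the OTHER sheet of the double cover (an odd number of 2*pi turns).
Answer: -1


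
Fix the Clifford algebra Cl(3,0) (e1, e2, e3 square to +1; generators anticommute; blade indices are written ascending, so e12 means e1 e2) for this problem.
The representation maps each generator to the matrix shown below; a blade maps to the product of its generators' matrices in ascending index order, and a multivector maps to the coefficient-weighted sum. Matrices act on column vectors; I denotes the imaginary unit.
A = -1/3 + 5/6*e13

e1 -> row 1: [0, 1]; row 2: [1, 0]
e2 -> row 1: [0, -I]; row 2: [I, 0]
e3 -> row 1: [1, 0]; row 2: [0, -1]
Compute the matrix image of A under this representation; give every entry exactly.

Bivector images (products of the table entries): rho(e13) = rho(e1)rho(e3) = row 1: [0, -1]; row 2: [1, 0].
M = (-1/3)*1 + (5/6)*rho(e13), summed entrywise (1 is the identity matrix):
Answer: row 1: [-1/3, -5/6]; row 2: [5/6, -1/3]


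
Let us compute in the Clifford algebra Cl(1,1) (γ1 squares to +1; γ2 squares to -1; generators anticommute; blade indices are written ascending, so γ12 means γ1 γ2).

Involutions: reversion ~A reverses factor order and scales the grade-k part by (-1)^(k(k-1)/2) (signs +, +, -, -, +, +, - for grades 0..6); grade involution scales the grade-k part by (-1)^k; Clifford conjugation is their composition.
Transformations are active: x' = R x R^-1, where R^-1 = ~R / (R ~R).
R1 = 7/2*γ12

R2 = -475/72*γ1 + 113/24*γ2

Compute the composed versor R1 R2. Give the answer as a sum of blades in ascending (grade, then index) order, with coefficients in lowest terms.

Distribute over the terms of R1 (each basis-blade product reordered to ascending indices, repeated generators contracted through their squares):
(7/2*γ12) R2 = -791/48*γ1 + 3325/144*γ2
Answer: -791/48*γ1 + 3325/144*γ2


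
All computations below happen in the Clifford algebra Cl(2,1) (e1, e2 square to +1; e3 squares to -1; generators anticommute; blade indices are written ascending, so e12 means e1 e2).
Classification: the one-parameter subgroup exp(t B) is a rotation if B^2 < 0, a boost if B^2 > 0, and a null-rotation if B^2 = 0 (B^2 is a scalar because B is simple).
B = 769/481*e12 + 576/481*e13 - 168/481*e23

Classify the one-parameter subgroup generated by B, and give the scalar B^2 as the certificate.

B^2 term by term: the squares give (769/481)^2*(e12)^2 + (576/481)^2*(e13)^2 + (-168/481)^2*(e23)^2 = 591361/231361*(-1) + 331776/231361*(+1) + 28224/231361*(+1) = -1 (each basis 2-blade squares to minus the product of its generators' squares); cross terms between blades sharing an index anticommute and cancel. So B^2 = -1.
Answer: rotation, certificate B^2 = -1. Certificate logic: -1 is a conjugation-invariant scalar, so its sign fixes rotation versus boost versus null-rotation outright.


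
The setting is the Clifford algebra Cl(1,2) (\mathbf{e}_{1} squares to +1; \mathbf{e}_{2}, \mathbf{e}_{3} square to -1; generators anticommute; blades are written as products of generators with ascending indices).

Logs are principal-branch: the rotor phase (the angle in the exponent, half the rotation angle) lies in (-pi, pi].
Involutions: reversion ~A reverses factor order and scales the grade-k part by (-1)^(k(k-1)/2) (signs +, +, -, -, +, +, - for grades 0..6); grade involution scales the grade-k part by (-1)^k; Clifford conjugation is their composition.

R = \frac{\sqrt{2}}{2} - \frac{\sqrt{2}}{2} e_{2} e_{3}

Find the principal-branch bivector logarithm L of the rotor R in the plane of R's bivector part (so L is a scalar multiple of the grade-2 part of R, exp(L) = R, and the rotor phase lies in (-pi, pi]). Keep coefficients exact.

The scalar part of R is \frac{\sqrt{2}}{2}, and that scalar determines the rotor phase on the principal branch; recovering the unit plane as bivector-part over sine of the phase gives L = phase * plane.
Concretely: cos(phase) = \frac{\sqrt{2}}{2} gives phase = ±\frac{\pi}{4}, and since phase/sin(phase) is even the sign is immaterial: L = (phase/sin(phase)) * <R>_2 = (\frac{\sqrt{2} \pi}{4}) * <R>_2.
Answer: - \frac{\pi}{4} e_{2} e_{3}


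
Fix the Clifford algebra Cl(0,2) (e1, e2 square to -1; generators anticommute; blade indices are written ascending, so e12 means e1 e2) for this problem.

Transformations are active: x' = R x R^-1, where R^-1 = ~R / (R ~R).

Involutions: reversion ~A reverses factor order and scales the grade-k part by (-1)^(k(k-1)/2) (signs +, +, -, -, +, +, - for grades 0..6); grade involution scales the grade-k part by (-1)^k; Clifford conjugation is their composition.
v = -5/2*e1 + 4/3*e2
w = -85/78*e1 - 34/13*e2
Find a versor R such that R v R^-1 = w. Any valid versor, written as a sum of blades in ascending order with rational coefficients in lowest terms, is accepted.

Since q(v) = q(w) = -289/36, the sum R = v + w = -140/39*e1 - 50/39*e2 does the job whenever invertible.
Answer: -140/39*e1 - 50/39*e2


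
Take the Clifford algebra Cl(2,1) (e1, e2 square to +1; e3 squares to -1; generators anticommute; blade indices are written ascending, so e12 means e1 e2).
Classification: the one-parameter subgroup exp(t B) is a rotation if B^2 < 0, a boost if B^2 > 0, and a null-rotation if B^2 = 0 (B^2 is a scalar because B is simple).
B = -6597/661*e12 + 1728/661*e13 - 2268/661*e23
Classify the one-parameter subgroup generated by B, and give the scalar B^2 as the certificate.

B^2 term by term: the squares give (-6597/661)^2*(e12)^2 + (1728/661)^2*(e13)^2 + (-2268/661)^2*(e23)^2 = 43520409/436921*(-1) + 2985984/436921*(+1) + 5143824/436921*(+1) = -81 (each basis 2-blade squares to minus the product of its generators' squares); cross terms between blades sharing an index anticommute and cancel. So B^2 = -81.
Answer: rotation, certificate B^2 = -81. Because -81 is invariant under every versor sandwich, the classification follows from its sign alone.


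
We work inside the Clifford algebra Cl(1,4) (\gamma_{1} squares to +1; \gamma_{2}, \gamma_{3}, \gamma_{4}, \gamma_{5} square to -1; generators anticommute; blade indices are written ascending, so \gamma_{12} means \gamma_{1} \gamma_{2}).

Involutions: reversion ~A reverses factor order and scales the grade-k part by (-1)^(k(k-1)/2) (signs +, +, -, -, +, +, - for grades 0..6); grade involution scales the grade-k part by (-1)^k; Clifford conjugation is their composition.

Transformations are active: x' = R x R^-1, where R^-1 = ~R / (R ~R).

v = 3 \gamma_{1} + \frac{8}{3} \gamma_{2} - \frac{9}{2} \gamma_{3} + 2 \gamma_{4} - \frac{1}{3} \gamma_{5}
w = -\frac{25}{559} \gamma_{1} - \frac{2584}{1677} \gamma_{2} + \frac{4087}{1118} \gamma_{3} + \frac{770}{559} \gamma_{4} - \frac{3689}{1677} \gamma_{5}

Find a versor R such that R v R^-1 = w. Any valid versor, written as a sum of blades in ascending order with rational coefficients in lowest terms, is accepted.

Why this works: both vectors square to -\frac{809}{36}, so q(v) = q(w) and R = v + w = \frac{1652}{559} \gamma_{1} + \frac{1888}{1677} \gamma_{2} - \frac{472}{559} \gamma_{3} + \frac{1888}{559} \gamma_{4} - \frac{1416}{559} \gamma_{5} carries v to w — its own direction survives, the complement (v - w)/2 flips.
Answer: \frac{1652}{559} \gamma_{1} + \frac{1888}{1677} \gamma_{2} - \frac{472}{559} \gamma_{3} + \frac{1888}{559} \gamma_{4} - \frac{1416}{559} \gamma_{5}


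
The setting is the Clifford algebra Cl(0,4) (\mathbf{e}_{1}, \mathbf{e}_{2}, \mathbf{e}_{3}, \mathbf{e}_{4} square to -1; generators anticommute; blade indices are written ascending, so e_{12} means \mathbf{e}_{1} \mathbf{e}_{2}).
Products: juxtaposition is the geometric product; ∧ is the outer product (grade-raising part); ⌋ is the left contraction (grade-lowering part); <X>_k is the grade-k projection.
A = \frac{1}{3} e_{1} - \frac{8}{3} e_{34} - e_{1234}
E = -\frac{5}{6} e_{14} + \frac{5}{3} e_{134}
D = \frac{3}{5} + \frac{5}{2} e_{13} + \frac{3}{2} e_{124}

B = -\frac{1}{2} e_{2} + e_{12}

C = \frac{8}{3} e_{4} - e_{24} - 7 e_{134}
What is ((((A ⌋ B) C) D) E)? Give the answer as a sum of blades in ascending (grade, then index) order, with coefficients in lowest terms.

step 1: -\frac{1}{3} e_{2}
step 2: -\frac{1}{3} e_{4} - \frac{8}{9} e_{24} - \frac{7}{3} e_{1234}
step 3: \frac{4}{3} e_{1} - \frac{7}{2} e_{3} - \frac{1}{5} e_{4} + \frac{1}{2} e_{12} - \frac{191}{30} e_{24} - \frac{5}{6} e_{134} + \frac{37}{45} e_{1234}
step 4: -\frac{25}{18} + \frac{1}{6} e_{1} - \frac{37}{27} e_{2} + \frac{25}{36} e_{3} + \frac{10}{9} e_{4} - \frac{191}{36} e_{12} + \frac{1}{3} e_{13} - \frac{35}{6} e_{14} + \frac{37}{54} e_{23} - \frac{5}{12} e_{24} - \frac{20}{9} e_{34} - \frac{191}{18} e_{123} - \frac{35}{12} e_{134} + \frac{5}{6} e_{234}
Answer: -\frac{25}{18} + \frac{1}{6} e_{1} - \frac{37}{27} e_{2} + \frac{25}{36} e_{3} + \frac{10}{9} e_{4} - \frac{191}{36} e_{12} + \frac{1}{3} e_{13} - \frac{35}{6} e_{14} + \frac{37}{54} e_{23} - \frac{5}{12} e_{24} - \frac{20}{9} e_{34} - \frac{191}{18} e_{123} - \frac{35}{12} e_{134} + \frac{5}{6} e_{234}


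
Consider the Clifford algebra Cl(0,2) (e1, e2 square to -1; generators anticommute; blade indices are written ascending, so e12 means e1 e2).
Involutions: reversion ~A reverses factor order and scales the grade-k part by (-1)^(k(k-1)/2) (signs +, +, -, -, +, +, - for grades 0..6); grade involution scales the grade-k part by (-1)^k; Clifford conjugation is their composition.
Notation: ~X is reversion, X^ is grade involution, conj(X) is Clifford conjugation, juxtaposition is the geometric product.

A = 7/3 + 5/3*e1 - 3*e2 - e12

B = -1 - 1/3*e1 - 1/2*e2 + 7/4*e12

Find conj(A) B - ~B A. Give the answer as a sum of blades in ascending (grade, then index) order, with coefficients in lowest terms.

first term: -113/36 + 239/36*e1 - 19/12*e2 + 59/12*e12
second term: -181/36 - 259/36*e1 - 17/12*e2 - 5/4*e12
Answer: 17/9 + 83/6*e1 - 1/6*e2 + 37/6*e12


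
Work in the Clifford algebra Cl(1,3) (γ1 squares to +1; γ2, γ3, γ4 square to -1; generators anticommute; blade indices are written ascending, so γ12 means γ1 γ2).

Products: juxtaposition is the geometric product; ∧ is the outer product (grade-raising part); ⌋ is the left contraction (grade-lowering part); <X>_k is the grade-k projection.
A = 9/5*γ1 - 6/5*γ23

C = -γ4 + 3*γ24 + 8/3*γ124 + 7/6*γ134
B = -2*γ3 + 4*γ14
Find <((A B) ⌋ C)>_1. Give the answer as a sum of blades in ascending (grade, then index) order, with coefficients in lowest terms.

step 1: -12/5*γ2 + 36/5*γ4 - 18/5*γ13 - 24/5*γ1234
step 2: 36/5 + 108/5*γ2 + 3*γ4 - 96/5*γ12 - 42/5*γ13 - 32/5*γ14
step 3: 108/5*γ2 + 3*γ4
Answer: 108/5*γ2 + 3*γ4


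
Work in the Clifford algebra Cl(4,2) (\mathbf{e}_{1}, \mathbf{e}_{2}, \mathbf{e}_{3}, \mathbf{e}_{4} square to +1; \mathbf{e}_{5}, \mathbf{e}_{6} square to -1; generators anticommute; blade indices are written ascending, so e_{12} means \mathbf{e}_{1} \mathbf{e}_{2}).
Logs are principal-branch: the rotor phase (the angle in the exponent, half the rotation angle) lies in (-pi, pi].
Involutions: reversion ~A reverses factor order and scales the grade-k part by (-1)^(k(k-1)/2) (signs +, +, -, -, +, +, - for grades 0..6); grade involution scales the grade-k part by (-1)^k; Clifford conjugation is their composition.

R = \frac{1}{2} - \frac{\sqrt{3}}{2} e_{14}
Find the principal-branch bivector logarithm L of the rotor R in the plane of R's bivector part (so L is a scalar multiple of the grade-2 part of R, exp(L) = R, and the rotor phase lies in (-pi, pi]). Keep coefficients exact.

The scalar part of R is \frac{1}{2}, so the principal-branch rotor phase is pinned; divide the bivector part by its sine to get the unit plane — L is the phase times that plane.
Concretely: cos(phase) = \frac{1}{2} gives phase = ±\frac{\pi}{3}, and since phase/sin(phase) is even the sign is immaterial: L = (phase/sin(phase)) * <R>_2 = (\frac{2 \sqrt{3} \pi}{9}) * <R>_2.
Answer: - \frac{\pi}{3} e_{14}


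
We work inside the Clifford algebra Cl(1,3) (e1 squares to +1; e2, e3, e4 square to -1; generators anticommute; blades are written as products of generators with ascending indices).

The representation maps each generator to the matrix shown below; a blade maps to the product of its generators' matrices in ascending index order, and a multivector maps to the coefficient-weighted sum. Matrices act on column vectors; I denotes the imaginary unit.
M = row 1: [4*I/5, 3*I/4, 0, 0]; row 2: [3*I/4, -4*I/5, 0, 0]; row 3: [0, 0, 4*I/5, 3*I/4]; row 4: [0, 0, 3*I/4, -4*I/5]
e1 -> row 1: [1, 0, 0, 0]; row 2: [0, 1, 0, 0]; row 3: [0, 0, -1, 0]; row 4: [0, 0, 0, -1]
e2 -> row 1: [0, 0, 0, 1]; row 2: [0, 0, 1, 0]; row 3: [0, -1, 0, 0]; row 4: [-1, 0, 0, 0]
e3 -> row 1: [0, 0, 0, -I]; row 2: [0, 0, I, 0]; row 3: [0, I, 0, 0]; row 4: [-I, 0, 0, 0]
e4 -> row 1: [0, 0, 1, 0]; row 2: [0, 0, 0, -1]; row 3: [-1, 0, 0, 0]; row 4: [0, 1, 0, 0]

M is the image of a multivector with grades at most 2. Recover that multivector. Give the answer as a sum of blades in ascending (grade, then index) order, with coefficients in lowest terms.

Method: the blade images are trace-orthogonal — tr(rho(e_A) rho(e_B)^-1) = 4 if A = B and 0 otherwise — and rho(e_A)^-1 = (e_A)^2 * rho(e_A) with (e_A)^2 = +1 or -1, so the coefficient of e_A in the preimage is (e_A)^2 * tr(M rho(e_A))/4.
Nonzero projections over blades of grade <= 2: e2 e3: (e2 e3)^2 = -1, tr(M rho(e2 e3)) = 16/5, coefficient -4/5; e3 e4: (e3 e4)^2 = -1, tr(M rho(e3 e4)) = 3, coefficient -3/4. Every other blade of grade <= 2 projects to 0.
Answer: -4/5*e2 e3 - 3/4*e3 e4
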